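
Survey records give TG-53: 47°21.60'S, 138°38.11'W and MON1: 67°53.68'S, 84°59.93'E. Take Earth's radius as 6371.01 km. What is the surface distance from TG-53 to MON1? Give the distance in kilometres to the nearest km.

6693 km

TG-53: φ = -47.36000°, λ = -138.63517°
MON1: φ = -67.89467°, λ = +84.99883°
Δφ = -20.5347°,  Δλ = -136.3660°
a = sin²(Δφ/2) + cos φ₁ cos φ₂ sin²(Δλ/2) = 0.251471
c = 2·arcsin(√a) = 1.050592 rad = 60.1945°
d = R·c = 6371.01 × 1.050592 = 6693.3 km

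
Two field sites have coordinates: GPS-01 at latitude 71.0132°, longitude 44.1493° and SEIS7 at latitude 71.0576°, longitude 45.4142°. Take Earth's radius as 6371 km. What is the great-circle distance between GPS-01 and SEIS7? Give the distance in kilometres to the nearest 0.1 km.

46.0 km

Δφ = 0.0444°,  Δλ = 1.2649°
a = sin²(Δφ/2) + cos φ₁ cos φ₂ sin²(Δλ/2) = 0.000013
c = 2·arcsin(√a) = 0.007216 rad = 0.4135°
d = R·c = 6371 × 0.007216 = 46.0 km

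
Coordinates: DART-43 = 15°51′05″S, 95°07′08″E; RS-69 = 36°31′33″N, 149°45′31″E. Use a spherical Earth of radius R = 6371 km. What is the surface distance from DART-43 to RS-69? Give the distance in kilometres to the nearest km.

DART-43: φ = -15.85139°, λ = +95.11889°
RS-69: φ = +36.52583°, λ = +149.75861°
Δφ = 52.3772°,  Δλ = 54.6397°
a = sin²(Δφ/2) + cos φ₁ cos φ₂ sin²(Δλ/2) = 0.357603
c = 2·arcsin(√a) = 1.282004 rad = 73.4534°
d = R·c = 6371 × 1.282004 = 8167.6 km

8168 km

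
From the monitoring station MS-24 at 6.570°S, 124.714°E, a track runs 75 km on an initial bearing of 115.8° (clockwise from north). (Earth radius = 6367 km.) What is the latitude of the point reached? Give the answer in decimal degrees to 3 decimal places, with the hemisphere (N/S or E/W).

δ = d/R = 75/6367 = 0.011779 rad
φ₂ = arcsin(sin φ₁ cos δ + cos φ₁ sin δ cos θ)
   = arcsin(-0.11442·0.99993 + 0.99343·0.01178·-0.43523) = -6.86337°
λ₂ = λ₁ + atan2(sin θ sin δ cos φ₁, cos δ − sin φ₁ sin φ₂) = 125.32602°

6.863°S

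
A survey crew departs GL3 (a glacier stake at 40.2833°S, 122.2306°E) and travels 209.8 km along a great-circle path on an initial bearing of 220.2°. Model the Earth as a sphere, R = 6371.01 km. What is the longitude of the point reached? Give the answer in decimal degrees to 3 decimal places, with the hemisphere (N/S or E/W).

δ = d/R = 209.8/6371.01 = 0.032930 rad
φ₂ = arcsin(sin φ₁ cos δ + cos φ₁ sin δ cos θ)
   = arcsin(-0.64657·0.99946 + 0.76286·0.03292·-0.76380) = -41.71309°
λ₂ = λ₁ + atan2(sin θ sin δ cos φ₁, cos δ − sin φ₁ sin φ₂) = 120.59925°

120.599°E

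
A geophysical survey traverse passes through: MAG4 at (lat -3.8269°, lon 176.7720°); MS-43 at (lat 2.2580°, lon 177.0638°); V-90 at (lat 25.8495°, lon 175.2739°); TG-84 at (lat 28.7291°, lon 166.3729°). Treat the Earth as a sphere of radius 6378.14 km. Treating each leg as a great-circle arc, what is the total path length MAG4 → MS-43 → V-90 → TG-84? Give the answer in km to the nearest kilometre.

4248 km

MAG4→MS-43: c = 0.106323 rad, d = 678.15 km
MS-43→V-90: c = 0.412844 rad, d = 2633.18 km
V-90→TG-84: c = 0.146873 rad, d = 936.78 km
Total = 678.15 + 2633.18 + 936.78 = 4248.10 km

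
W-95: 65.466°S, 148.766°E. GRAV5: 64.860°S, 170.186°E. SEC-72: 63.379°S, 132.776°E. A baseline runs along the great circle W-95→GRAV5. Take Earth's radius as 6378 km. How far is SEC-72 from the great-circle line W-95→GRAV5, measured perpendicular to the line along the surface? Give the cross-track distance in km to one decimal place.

49.6 km

δ₁₃ = central angle W-95→SEC-72 = 0.125478 rad  (haversine)
θ₁₃ = bearing W-95→SEC-72 = 279.495°,  θ₁₂ = bearing W-95→GRAV5 = 95.931°
dₓₜ = R·arcsin(sin δ₁₃ · sin(θ₁₃ − θ₁₂)) = 6378·arcsin(0.12515·sin(183.564°)) = -49.625 km
|dₓₜ| = 49.625 km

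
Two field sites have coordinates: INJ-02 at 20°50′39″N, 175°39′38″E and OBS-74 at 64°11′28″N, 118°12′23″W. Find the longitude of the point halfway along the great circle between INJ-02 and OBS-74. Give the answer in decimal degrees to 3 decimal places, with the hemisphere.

INJ-02: φ = +20.84417°, λ = +175.66056°
OBS-74: φ = +64.19111°, λ = -118.20639°
Bx = cos φ₂ cos Δλ = 0.176157,  By = cos φ₂ sin Δλ = 0.398141
φₘ = atan2(sin φ₁ + sin φ₂, √((cos φ₁ + Bx)² + By²)) = 46.79092°
λₘ = λ₁ + atan2(By, cos φ₁ + Bx) = -164.61888°

164.619°W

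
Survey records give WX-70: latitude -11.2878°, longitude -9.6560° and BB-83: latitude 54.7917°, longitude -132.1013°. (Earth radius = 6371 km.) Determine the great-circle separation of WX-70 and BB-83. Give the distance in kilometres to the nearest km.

Δφ = 66.0795°,  Δλ = -122.4453°
a = sin²(Δφ/2) + cos φ₁ cos φ₂ sin²(Δλ/2) = 0.731631
c = 2·arcsin(√a) = 2.052469 rad = 117.5978°
d = R·c = 6371 × 2.052469 = 13076.3 km

13076 km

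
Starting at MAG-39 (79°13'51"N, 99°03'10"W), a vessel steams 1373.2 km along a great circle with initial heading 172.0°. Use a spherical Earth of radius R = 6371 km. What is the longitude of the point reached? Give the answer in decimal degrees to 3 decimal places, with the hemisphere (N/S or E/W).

MAG-39: φ = +79.23083°, λ = -99.05278°
δ = d/R = 1373.2/6371 = 0.215539 rad
φ₂ = arcsin(sin φ₁ cos δ + cos φ₁ sin δ cos θ)
   = arcsin(0.98239·0.97686 + 0.18685·0.21387·-0.99027) = 66.93817°
λ₂ = λ₁ + atan2(sin θ sin δ cos φ₁, cos δ − sin φ₁ sin φ₂) = -94.69491°

94.695°W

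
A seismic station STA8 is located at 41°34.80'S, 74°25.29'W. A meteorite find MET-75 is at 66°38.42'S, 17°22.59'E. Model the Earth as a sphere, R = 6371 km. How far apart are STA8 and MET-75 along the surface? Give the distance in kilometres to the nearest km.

STA8: φ = -41.58000°, λ = -74.42150°
MET-75: φ = -66.64033°, λ = +17.37650°
Δφ = -25.0603°,  Δλ = 91.7980°
a = sin²(Δφ/2) + cos φ₁ cos φ₂ sin²(Δλ/2) = 0.200019
c = 2·arcsin(√a) = 0.927344 rad = 53.1329°
d = R·c = 6371 × 0.927344 = 5908.1 km

5908 km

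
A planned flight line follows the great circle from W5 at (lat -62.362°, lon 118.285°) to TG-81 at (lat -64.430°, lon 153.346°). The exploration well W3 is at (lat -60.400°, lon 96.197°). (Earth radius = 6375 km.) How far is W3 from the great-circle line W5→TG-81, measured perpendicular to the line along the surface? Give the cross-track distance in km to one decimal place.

451.4 km

δ₁₃ = central angle W5→W3 = 0.186834 rad  (haversine)
θ₁₃ = bearing W5→W3 = 270.654°,  θ₁₂ = bearing W5→TG-81 = 113.044°
dₓₜ = R·arcsin(sin δ₁₃ · sin(θ₁₃ − θ₁₂)) = 6375·arcsin(0.18575·sin(157.610°)) = 451.424 km
|dₓₜ| = 451.424 km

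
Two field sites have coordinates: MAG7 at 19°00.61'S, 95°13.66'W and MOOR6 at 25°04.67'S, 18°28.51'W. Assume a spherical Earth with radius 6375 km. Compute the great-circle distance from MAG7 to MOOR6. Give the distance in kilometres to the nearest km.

7841 km

MAG7: φ = -19.01017°, λ = -95.22767°
MOOR6: φ = -25.07783°, λ = -18.47517°
Δφ = -6.0677°,  Δλ = 76.7525°
a = sin²(Δφ/2) + cos φ₁ cos φ₂ sin²(Δλ/2) = 0.332851
c = 2·arcsin(√a) = 1.229935 rad = 70.4701°
d = R·c = 6375 × 1.229935 = 7840.8 km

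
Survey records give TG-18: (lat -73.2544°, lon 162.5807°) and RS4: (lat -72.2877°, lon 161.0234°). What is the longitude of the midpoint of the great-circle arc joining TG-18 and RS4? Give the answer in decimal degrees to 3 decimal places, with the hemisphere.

Bx = cos φ₂ cos Δλ = 0.304125,  By = cos φ₂ sin Δλ = -0.008268
φₘ = atan2(sin φ₁ + sin φ₂, √((cos φ₁ + Bx)² + By²)) = -72.77255°
λₘ = λ₁ + atan2(By, cos φ₁ + Bx) = 161.78087°

161.781°E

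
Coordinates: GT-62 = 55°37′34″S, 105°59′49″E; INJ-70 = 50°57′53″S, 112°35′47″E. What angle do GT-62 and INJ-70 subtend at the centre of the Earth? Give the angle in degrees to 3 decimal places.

6.101°

GT-62: φ = -55.62611°, λ = +105.99694°
INJ-70: φ = -50.96472°, λ = +112.59639°
Δφ = 4.6614°,  Δλ = 6.5994°
a = sin²(Δφ/2) + cos φ₁ cos φ₂ sin²(Δλ/2) = 0.002832
c = 2·arcsin(√a) = 0.106481 rad = 6.1009°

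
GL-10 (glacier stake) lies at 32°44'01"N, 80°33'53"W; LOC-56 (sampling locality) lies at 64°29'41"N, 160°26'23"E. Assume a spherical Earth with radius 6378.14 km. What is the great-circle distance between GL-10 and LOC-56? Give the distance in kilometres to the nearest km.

7992 km

GL-10: φ = +32.73361°, λ = -80.56472°
LOC-56: φ = +64.49472°, λ = +160.43972°
Δφ = 31.7611°,  Δλ = -118.9956°
a = sin²(Δφ/2) + cos φ₁ cos φ₂ sin²(Δλ/2) = 0.343771
c = 2·arcsin(√a) = 1.253018 rad = 71.7926°
d = R·c = 6378.14 × 1.253018 = 7991.9 km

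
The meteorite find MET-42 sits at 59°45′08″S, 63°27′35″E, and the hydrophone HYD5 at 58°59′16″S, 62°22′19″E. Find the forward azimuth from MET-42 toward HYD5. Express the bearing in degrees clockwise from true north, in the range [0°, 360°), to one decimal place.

323.6°

MET-42: φ = -59.75222°, λ = +63.45972°
HYD5: φ = -58.98778°, λ = +62.37194°
Δλ = -1.0878°
y = sin Δλ · cos φ₂ = -0.009781
x = cos φ₁ sin φ₂ − sin φ₁ cos φ₂ cos Δλ = 0.013261
θ = atan2(y, x) = -36.4108° → 323.5892° (mod 360°)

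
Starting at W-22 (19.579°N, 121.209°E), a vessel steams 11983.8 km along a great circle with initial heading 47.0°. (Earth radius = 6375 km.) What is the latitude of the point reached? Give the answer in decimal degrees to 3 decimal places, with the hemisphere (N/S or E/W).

δ = d/R = 11983.8/6375 = 1.879812 rad
φ₂ = arcsin(sin φ₁ cos δ + cos φ₁ sin δ cos θ)
   = arcsin(0.33511·-0.30412 + 0.94218·0.95263·0.68200) = 30.67825°
λ₂ = λ₁ + atan2(sin θ sin δ cos φ₁, cos δ − sin φ₁ sin φ₂) = -112.89543°

30.678°N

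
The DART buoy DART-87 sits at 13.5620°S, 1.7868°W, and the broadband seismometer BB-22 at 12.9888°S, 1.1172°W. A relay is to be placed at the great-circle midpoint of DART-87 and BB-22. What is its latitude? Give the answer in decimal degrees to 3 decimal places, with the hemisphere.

13.276°S

Bx = cos φ₂ cos Δλ = 0.974347,  By = cos φ₂ sin Δλ = 0.011387
φₘ = atan2(sin φ₁ + sin φ₂, √((cos φ₁ + Bx)² + By²)) = -13.27562°
λₘ = λ₁ + atan2(By, cos φ₁ + Bx) = -1.45160°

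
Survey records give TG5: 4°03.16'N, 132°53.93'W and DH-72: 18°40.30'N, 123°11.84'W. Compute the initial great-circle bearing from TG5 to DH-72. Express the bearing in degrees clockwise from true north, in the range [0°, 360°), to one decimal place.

32.2°

TG5: φ = +4.05267°, λ = -132.89883°
DH-72: φ = +18.67167°, λ = -123.19733°
Δλ = 9.7015°
y = sin Δλ · cos φ₂ = 0.159646
x = cos φ₁ sin φ₂ − sin φ₁ cos φ₂ cos Δλ = 0.253348
θ = atan2(y, x) = 32.2169° → 32.2169° (mod 360°)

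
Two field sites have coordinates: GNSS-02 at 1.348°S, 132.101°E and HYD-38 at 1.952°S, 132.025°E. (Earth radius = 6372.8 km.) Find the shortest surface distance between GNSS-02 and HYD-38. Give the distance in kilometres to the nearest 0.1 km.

Δφ = -0.6040°,  Δλ = -0.0760°
a = sin²(Δφ/2) + cos φ₁ cos φ₂ sin²(Δλ/2) = 0.000028
c = 2·arcsin(√a) = 0.010625 rad = 0.6088°
d = R·c = 6372.8 × 0.010625 = 67.7 km

67.7 km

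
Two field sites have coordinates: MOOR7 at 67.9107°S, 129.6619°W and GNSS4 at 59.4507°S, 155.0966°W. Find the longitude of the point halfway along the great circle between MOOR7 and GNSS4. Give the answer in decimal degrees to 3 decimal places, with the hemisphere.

Bx = cos φ₂ cos Δλ = 0.459015,  By = cos φ₂ sin Δλ = -0.218297
φₘ = atan2(sin φ₁ + sin φ₂, √((cos φ₁ + Bx)² + By²)) = -64.22922°
λₘ = λ₁ + atan2(By, cos φ₁ + Bx) = -144.31192°

144.312°W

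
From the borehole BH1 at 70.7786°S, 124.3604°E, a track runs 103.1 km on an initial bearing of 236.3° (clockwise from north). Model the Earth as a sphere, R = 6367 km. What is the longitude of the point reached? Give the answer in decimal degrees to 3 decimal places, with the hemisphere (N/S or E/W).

δ = d/R = 103.1/6367 = 0.016193 rad
φ₂ = arcsin(sin φ₁ cos δ + cos φ₁ sin δ cos θ)
   = arcsin(-0.94425·0.99987 + 0.32922·0.01619·-0.55484) = -71.27806°
λ₂ = λ₁ + atan2(sin θ sin δ cos φ₁, cos δ − sin φ₁ sin φ₂) = 121.95503°

121.955°E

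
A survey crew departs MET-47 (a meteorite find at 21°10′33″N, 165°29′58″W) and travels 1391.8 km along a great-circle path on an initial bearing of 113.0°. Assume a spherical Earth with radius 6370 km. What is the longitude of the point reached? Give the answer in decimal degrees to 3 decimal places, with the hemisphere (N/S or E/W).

153.527°W

MET-47: φ = +21.17583°, λ = -165.49944°
δ = d/R = 1391.8/6370 = 0.218493 rad
φ₂ = arcsin(sin φ₁ cos δ + cos φ₁ sin δ cos θ)
   = arcsin(0.36123·0.97623 + 0.93248·0.21676·-0.39073) = 15.88263°
λ₂ = λ₁ + atan2(sin θ sin δ cos φ₁, cos δ − sin φ₁ sin φ₂) = -153.52667°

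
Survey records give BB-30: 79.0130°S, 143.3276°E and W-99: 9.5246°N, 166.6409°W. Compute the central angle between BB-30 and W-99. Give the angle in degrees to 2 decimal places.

92.39°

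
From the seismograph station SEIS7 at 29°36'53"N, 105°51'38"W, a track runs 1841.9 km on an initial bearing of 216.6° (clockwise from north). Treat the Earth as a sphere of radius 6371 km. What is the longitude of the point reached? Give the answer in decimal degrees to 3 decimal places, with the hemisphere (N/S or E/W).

116.043°W

SEIS7: φ = +29.61472°, λ = -105.86056°
δ = d/R = 1841.9/6371 = 0.289107 rad
φ₂ = arcsin(sin φ₁ cos δ + cos φ₁ sin δ cos θ)
   = arcsin(0.49417·0.95850 + 0.86937·0.28510·-0.80282) = 15.94269°
λ₂ = λ₁ + atan2(sin θ sin δ cos φ₁, cos δ − sin φ₁ sin φ₂) = -116.04288°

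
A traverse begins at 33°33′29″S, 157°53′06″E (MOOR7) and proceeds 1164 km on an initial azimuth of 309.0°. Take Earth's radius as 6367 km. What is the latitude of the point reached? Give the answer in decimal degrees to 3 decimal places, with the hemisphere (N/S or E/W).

26.630°S

MOOR7: φ = -33.55806°, λ = +157.88500°
δ = d/R = 1164/6367 = 0.182818 rad
φ₂ = arcsin(sin φ₁ cos δ + cos φ₁ sin δ cos θ)
   = arcsin(-0.55278·0.98334 + 0.83333·0.18180·0.62932) = -26.63005°
λ₂ = λ₁ + atan2(sin θ sin δ cos φ₁, cos δ − sin φ₁ sin φ₂) = 148.79114°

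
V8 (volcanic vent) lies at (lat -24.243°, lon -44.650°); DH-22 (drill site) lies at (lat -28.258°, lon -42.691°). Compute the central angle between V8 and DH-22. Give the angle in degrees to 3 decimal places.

4.382°

Δφ = -4.0150°,  Δλ = 1.9590°
a = sin²(Δφ/2) + cos φ₁ cos φ₂ sin²(Δλ/2) = 0.001462
c = 2·arcsin(√a) = 0.076486 rad = 4.3823°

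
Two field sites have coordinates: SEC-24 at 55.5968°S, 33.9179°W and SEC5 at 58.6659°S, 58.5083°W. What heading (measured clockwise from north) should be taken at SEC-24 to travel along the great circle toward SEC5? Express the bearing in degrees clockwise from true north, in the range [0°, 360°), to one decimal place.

246.9°

Δλ = -24.5904°
y = sin Δλ · cos φ₂ = -0.216398
x = cos φ₁ sin φ₂ − sin φ₁ cos φ₂ cos Δλ = -0.092454
θ = atan2(y, x) = -113.1341° → 246.8659° (mod 360°)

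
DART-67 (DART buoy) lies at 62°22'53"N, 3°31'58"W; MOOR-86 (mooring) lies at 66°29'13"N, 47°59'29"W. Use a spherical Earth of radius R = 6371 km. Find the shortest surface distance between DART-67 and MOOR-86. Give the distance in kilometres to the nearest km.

DART-67: φ = +62.38139°, λ = -3.53278°
MOOR-86: φ = +66.48694°, λ = -47.99139°
Δφ = 4.1056°,  Δλ = -44.4586°
a = sin²(Δφ/2) + cos φ₁ cos φ₂ sin²(Δλ/2) = 0.027754
c = 2·arcsin(√a) = 0.334748 rad = 19.1797°
d = R·c = 6371 × 0.334748 = 2132.7 km

2133 km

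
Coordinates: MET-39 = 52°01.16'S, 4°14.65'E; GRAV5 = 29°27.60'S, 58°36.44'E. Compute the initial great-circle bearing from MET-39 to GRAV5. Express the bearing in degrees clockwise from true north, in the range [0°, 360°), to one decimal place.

82.2°

MET-39: φ = -52.01933°, λ = +4.24417°
GRAV5: φ = -29.46000°, λ = +58.60733°
Δλ = 54.3632°
y = sin Δλ · cos φ₂ = 0.707640
x = cos φ₁ sin φ₂ − sin φ₁ cos φ₂ cos Δλ = 0.097209
θ = atan2(y, x) = 82.1782° → 82.1782° (mod 360°)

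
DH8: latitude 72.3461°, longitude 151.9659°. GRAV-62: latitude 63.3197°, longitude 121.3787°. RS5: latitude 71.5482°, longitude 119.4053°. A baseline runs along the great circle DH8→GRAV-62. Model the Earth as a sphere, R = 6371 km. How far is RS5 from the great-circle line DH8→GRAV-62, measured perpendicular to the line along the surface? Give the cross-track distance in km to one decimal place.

622.6 km

δ₁₃ = central angle DH8→RS5 = 0.174484 rad  (haversine)
θ₁₃ = bearing DH8→RS5 = 281.119°,  θ₁₂ = bearing DH8→GRAV-62 = 246.921°
dₓₜ = R·arcsin(sin δ₁₃ · sin(θ₁₃ − θ₁₂)) = 6371·arcsin(0.17360·sin(34.198°)) = 622.628 km
|dₓₜ| = 622.628 km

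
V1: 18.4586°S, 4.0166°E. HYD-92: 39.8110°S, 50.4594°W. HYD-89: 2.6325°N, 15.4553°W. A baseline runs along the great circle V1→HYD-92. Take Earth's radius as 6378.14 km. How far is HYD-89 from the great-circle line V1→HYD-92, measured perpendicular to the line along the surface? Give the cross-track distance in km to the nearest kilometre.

δ₁₃ = central angle V1→HYD-89 = 0.497425 rad  (haversine)
θ₁₃ = bearing V1→HYD-89 = 315.745°,  θ₁₂ = bearing V1→HYD-92 = 233.300°
dₓₜ = R·arcsin(sin δ₁₃ · sin(θ₁₃ − θ₁₂)) = 6378.14·arcsin(0.47716·sin(82.445°)) = 3142.617 km
|dₓₜ| = 3142.617 km

3143 km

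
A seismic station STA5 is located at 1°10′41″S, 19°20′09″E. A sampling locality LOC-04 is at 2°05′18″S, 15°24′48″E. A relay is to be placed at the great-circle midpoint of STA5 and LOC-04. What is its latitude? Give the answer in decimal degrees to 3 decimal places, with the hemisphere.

1.634°S

STA5: φ = -1.17806°, λ = +19.33583°
LOC-04: φ = -2.08833°, λ = +15.41333°
Bx = cos φ₂ cos Δλ = 0.996995,  By = cos φ₂ sin Δλ = -0.068362
φₘ = atan2(sin φ₁ + sin φ₂, √((cos φ₁ + Bx)² + By²)) = -1.63415°
λₘ = λ₁ + atan2(By, cos φ₁ + Bx) = 17.37503°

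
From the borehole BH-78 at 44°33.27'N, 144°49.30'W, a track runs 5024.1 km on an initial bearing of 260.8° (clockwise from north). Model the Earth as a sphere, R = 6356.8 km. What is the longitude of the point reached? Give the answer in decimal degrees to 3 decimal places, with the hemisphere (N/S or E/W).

164.816°E

BH-78: φ = +44.55450°, λ = -144.82167°
δ = d/R = 5024.1/6356.8 = 0.790350 rad
φ₂ = arcsin(sin φ₁ cos δ + cos φ₁ sin δ cos θ)
   = arcsin(0.70159·0.70360 + 0.71258·0.71060·-0.15988) = 24.37308°
λ₂ = λ₁ + atan2(sin θ sin δ cos φ₁, cos δ − sin φ₁ sin φ₂) = 164.81624°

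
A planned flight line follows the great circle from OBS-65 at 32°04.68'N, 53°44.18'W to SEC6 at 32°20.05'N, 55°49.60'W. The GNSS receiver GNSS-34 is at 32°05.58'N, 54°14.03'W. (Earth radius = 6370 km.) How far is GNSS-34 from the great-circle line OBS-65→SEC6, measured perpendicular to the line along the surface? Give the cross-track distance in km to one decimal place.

5.4 km

OBS-65: φ = +32.07800°, λ = -53.73633°
SEC6: φ = +32.33417°, λ = -55.82667°
GNSS-34: φ = +32.09300°, λ = -54.23383°
δ₁₃ = central angle OBS-65→GNSS-34 = 0.007361 rad  (haversine)
θ₁₃ = bearing OBS-65→GNSS-34 = 272.170°,  θ₁₂ = bearing OBS-65→SEC6 = 278.797°
dₓₜ = R·arcsin(sin δ₁₃ · sin(θ₁₃ − θ₁₂)) = 6370·arcsin(0.00736·sin(-6.627°)) = -5.412 km
|dₓₜ| = 5.412 km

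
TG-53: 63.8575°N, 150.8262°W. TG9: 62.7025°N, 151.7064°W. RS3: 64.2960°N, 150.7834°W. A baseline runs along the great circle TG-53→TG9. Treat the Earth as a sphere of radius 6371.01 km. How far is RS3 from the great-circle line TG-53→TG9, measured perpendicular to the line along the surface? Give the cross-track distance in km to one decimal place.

δ₁₃ = central angle TG-53→RS3 = 0.007660 rad  (haversine)
θ₁₃ = bearing TG-53→RS3 = 2.424°,  θ₁₂ = bearing TG-53→TG9 = 199.308°
dₓₜ = R·arcsin(sin δ₁₃ · sin(θ₁₃ − θ₁₂)) = 6371.01·arcsin(0.00766·sin(-196.884°)) = 14.174 km
|dₓₜ| = 14.174 km

14.2 km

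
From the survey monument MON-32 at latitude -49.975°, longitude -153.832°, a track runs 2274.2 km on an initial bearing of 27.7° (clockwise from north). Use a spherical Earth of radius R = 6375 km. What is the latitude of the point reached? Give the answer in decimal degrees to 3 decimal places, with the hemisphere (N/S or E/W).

31.245°S

δ = d/R = 2274.2/6375 = 0.356737 rad
φ₂ = arcsin(sin φ₁ cos δ + cos φ₁ sin δ cos θ)
   = arcsin(-0.76576·0.93704 + 0.64312·0.34922·0.88539) = -31.24520°
λ₂ = λ₁ + atan2(sin θ sin δ cos φ₁, cos δ − sin φ₁ sin φ₂) = -142.88672°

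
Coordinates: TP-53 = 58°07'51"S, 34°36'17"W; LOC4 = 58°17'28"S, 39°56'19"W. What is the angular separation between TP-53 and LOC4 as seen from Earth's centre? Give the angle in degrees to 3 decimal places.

TP-53: φ = -58.13083°, λ = -34.60472°
LOC4: φ = -58.29111°, λ = -39.93861°
Δφ = -0.1603°,  Δλ = -5.3339°
a = sin²(Δφ/2) + cos φ₁ cos φ₂ sin²(Δλ/2) = 0.000603
c = 2·arcsin(√a) = 0.049108 rad = 2.8137°

2.814°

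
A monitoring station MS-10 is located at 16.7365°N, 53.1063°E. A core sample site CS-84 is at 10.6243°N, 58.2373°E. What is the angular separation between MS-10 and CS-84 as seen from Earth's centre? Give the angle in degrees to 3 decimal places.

Δφ = -6.1122°,  Δλ = 5.1310°
a = sin²(Δφ/2) + cos φ₁ cos φ₂ sin²(Δλ/2) = 0.004728
c = 2·arcsin(√a) = 0.137632 rad = 7.8857°

7.886°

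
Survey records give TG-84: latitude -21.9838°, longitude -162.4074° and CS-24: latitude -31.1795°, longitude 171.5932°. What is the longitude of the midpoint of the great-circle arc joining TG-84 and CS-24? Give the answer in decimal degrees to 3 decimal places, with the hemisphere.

Bx = cos φ₂ cos Δλ = 0.768967,  By = cos φ₂ sin Δλ = -0.375040
φₘ = atan2(sin φ₁ + sin φ₂, √((cos φ₁ + Bx)² + By²)) = -27.18054°
λₘ = λ₁ + atan2(By, cos φ₁ + Bx) = -174.87485°

174.875°W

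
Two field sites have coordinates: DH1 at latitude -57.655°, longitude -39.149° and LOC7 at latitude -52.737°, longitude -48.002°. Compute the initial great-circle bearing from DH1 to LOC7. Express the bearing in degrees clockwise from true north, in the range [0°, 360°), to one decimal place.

310.5°

Δλ = -8.8530°
y = sin Δλ · cos φ₂ = -0.093182
x = cos φ₁ sin φ₂ − sin φ₁ cos φ₂ cos Δλ = 0.079636
θ = atan2(y, x) = -49.4821° → 310.5179° (mod 360°)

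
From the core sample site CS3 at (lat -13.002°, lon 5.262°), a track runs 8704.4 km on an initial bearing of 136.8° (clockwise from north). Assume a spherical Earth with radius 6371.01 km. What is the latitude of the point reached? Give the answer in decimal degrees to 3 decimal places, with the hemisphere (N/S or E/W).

47.831°S

δ = d/R = 8704.4/6371.01 = 1.366251 rad
φ₂ = arcsin(sin φ₁ cos δ + cos φ₁ sin δ cos θ)
   = arcsin(-0.22499·0.20312 + 0.97436·0.97915·-0.72897) = -47.83135°
λ₂ = λ₁ + atan2(sin θ sin δ cos φ₁, cos δ − sin φ₁ sin φ₂) = 92.07463°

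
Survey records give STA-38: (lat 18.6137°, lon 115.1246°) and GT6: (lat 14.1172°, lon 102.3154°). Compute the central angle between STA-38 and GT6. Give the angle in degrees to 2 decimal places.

13.08°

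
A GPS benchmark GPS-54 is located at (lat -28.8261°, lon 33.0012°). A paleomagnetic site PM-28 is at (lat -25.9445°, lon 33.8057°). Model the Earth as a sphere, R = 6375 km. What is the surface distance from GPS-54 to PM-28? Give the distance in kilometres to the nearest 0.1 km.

330.3 km

Δφ = 2.8816°,  Δλ = 0.8045°
a = sin²(Δφ/2) + cos φ₁ cos φ₂ sin²(Δλ/2) = 0.000671
c = 2·arcsin(√a) = 0.051815 rad = 2.9688°
d = R·c = 6375 × 0.051815 = 330.3 km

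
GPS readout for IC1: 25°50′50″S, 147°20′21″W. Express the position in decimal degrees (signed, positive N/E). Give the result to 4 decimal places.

-25.8472°, -147.3392°

lat: 25.8472° S → -25.8472°
lon: 147.3392° W → -147.3392°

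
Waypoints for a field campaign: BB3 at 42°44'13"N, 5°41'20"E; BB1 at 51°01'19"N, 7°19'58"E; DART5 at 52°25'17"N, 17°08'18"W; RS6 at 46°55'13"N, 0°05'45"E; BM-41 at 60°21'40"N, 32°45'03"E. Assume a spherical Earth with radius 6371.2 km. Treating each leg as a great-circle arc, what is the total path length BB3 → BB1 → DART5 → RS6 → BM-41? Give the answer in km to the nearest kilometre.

6571 km

BB3: φ = +42.73694°, λ = +5.68889°
BB1: φ = +51.02194°, λ = +7.33278°
DART5: φ = +52.42139°, λ = -17.13833°
RS6: φ = +46.92028°, λ = +0.09583°
BM-41: φ = +60.36111°, λ = +32.75083°
BB3→BB1: c = 0.145914 rad, d = 929.65 km
BB1→DART5: c = 0.264428 rad, d = 1684.72 km
DART5→RS6: c = 0.216326 rad, d = 1378.26 km
RS6→BM-41: c = 0.404701 rad, d = 2578.43 km
Total = 929.65 + 1684.72 + 1378.26 + 2578.43 = 6571.06 km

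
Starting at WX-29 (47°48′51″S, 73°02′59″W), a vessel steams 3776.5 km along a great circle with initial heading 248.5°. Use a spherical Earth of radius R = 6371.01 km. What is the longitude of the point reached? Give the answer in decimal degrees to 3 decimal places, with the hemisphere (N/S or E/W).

125.107°W

WX-29: φ = -47.81417°, λ = -73.04972°
δ = d/R = 3776.5/6371.01 = 0.592763 rad
φ₂ = arcsin(sin φ₁ cos δ + cos φ₁ sin δ cos θ)
   = arcsin(-0.74097·0.82940 + 0.67154·0.55865·-0.36650) = -48.76887°
λ₂ = λ₁ + atan2(sin θ sin δ cos φ₁, cos δ − sin φ₁ sin φ₂) = -125.10708°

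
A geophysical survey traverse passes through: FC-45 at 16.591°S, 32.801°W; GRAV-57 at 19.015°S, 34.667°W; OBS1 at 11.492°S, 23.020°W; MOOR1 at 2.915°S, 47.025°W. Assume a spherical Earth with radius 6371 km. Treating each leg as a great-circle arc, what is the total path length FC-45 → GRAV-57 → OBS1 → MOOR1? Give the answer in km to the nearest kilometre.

FC-45→GRAV-57: c = 0.052452 rad, d = 334.17 km
GRAV-57→OBS1: c = 0.235850 rad, d = 1502.60 km
OBS1→MOOR1: c = 0.441364 rad, d = 2811.93 km
Total = 334.17 + 1502.60 + 2811.93 = 4648.70 km

4649 km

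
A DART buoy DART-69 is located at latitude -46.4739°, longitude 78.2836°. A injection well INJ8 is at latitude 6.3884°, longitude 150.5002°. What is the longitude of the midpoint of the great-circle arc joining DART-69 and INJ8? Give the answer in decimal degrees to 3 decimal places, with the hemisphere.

121.927°E

Bx = cos φ₂ cos Δλ = 0.303523,  By = cos φ₂ sin Δλ = 0.946305
φₘ = atan2(sin φ₁ + sin φ₂, √((cos φ₁ + Bx)² + By²)) = -24.11606°
λₘ = λ₁ + atan2(By, cos φ₁ + Bx) = 121.92713°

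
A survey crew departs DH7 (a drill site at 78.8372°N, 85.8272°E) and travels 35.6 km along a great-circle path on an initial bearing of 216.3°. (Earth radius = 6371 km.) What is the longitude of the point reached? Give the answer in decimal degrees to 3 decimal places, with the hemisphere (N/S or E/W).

84.870°E

δ = d/R = 35.6/6371 = 0.005588 rad
φ₂ = arcsin(sin φ₁ cos δ + cos φ₁ sin δ cos θ)
   = arcsin(0.98108·0.99998 + 0.19360·0.00559·-0.80593) = 78.57762°
λ₂ = λ₁ + atan2(sin θ sin δ cos φ₁, cos δ − sin φ₁ sin φ₂) = 84.87009°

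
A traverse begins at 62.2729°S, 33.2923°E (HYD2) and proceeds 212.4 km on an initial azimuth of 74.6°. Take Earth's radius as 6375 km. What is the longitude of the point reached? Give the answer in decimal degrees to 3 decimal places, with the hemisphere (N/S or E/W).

δ = d/R = 212.4/6375 = 0.033318 rad
φ₂ = arcsin(sin φ₁ cos δ + cos φ₁ sin δ cos θ)
   = arcsin(-0.88517·0.99945 + 0.46526·0.03331·0.26556) = -61.71080°
λ₂ = λ₁ + atan2(sin θ sin δ cos φ₁, cos δ − sin φ₁ sin φ₂) = 37.17794°

37.178°E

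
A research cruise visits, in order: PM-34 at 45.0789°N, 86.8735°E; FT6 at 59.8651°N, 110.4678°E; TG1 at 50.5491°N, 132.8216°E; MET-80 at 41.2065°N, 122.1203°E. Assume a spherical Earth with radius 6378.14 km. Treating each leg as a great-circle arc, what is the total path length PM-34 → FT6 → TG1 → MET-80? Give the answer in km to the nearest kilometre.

5343 km

PM-34→FT6: c = 0.356141 rad, d = 2271.52 km
FT6→TG1: c = 0.273474 rad, d = 1744.26 km
TG1→MET-80: c = 0.208119 rad, d = 1327.41 km
Total = 2271.52 + 1744.26 + 1327.41 = 5343.19 km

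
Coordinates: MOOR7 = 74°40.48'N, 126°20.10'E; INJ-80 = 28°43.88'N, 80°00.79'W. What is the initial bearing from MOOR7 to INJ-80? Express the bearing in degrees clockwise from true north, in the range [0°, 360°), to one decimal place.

23.7°

MOOR7: φ = +74.67467°, λ = +126.33500°
INJ-80: φ = +28.73133°, λ = -80.01317°
Δλ = 153.6518°
y = sin Δλ · cos φ₂ = 0.389183
x = cos φ₁ sin φ₂ − sin φ₁ cos φ₂ cos Δλ = 0.884895
θ = atan2(y, x) = 23.7402° → 23.7402° (mod 360°)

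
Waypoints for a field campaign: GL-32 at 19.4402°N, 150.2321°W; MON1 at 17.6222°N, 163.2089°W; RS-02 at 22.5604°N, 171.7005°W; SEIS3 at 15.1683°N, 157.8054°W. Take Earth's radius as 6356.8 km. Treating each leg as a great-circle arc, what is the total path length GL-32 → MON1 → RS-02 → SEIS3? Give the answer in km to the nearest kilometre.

4092 km

GL-32→MON1: c = 0.217018 rad, d = 1379.54 km
MON1→RS-02: c = 0.163647 rad, d = 1040.27 km
RS-02→SEIS3: c = 0.263029 rad, d = 1672.03 km
Total = 1379.54 + 1040.27 + 1672.03 = 4091.84 km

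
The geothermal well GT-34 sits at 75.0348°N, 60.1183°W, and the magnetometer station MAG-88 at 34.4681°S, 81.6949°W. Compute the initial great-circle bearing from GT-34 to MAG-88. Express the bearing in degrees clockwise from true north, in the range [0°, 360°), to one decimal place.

Δλ = -21.5766°
y = sin Δλ · cos φ₂ = -0.303184
x = cos φ₁ sin φ₂ − sin φ₁ cos φ₂ cos Δλ = -0.886813
θ = atan2(y, x) = -161.1254° → 198.8746° (mod 360°)

198.9°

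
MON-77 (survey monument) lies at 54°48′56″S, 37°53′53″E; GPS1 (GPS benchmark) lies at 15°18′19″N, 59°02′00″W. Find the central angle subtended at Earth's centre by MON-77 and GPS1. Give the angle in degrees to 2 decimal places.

MON-77: φ = -54.81556°, λ = +37.89806°
GPS1: φ = +15.30528°, λ = -59.03333°
Δφ = 70.1208°,  Δλ = -96.9314°
a = sin²(Δφ/2) + cos φ₁ cos φ₂ sin²(Δλ/2) = 0.641404
c = 2·arcsin(√a) = 1.857516 rad = 106.4278°

106.43°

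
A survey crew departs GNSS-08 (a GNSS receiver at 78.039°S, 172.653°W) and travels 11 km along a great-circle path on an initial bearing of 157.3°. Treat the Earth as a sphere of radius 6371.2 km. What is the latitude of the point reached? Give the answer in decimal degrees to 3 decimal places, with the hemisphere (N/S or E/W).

78.130°S

δ = d/R = 11/6371.2 = 0.001727 rad
φ₂ = arcsin(sin φ₁ cos δ + cos φ₁ sin δ cos θ)
   = arcsin(-0.97829·1.00000 + 0.20725·0.00173·-0.92254) = -78.13020°
λ₂ = λ₁ + atan2(sin θ sin δ cos φ₁, cos δ − sin φ₁ sin φ₂) = -172.46740°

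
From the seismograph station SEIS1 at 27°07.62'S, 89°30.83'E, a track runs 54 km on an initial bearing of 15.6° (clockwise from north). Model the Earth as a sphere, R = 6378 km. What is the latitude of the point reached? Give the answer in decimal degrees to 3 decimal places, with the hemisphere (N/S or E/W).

SEIS1: φ = -27.12700°, λ = +89.51383°
δ = d/R = 54/6378 = 0.008467 rad
φ₂ = arcsin(sin φ₁ cos δ + cos φ₁ sin δ cos θ)
   = arcsin(-0.45596·0.99996 + 0.89000·0.00847·0.96316) = -26.65969°
λ₂ = λ₁ + atan2(sin θ sin δ cos φ₁, cos δ − sin φ₁ sin φ₂) = 89.65980°

26.660°S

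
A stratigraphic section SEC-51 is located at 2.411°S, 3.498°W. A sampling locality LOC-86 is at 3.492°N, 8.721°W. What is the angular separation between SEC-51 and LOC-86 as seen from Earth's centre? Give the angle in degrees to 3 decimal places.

7.880°

Δφ = 5.9030°,  Δλ = -5.2230°
a = sin²(Δφ/2) + cos φ₁ cos φ₂ sin²(Δλ/2) = 0.004722
c = 2·arcsin(√a) = 0.137537 rad = 7.8803°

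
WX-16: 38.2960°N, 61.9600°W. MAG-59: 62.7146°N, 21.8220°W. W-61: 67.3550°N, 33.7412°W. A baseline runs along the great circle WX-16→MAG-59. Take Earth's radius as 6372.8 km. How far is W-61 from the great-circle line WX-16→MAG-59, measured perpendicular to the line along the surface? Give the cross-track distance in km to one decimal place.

δ₁₃ = central angle WX-16→W-61 = 0.576810 rad  (haversine)
θ₁₃ = bearing WX-16→W-61 = 19.501°,  θ₁₂ = bearing WX-16→MAG-59 = 31.602°
dₓₜ = R·arcsin(sin δ₁₃ · sin(θ₁₃ − θ₁₂)) = 6372.8·arcsin(0.54535·sin(-12.101°)) = -730.182 km
|dₓₜ| = 730.182 km

730.2 km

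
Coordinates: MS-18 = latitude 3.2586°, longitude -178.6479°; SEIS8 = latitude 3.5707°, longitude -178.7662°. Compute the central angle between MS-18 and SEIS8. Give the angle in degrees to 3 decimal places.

0.334°

Δφ = 0.3121°,  Δλ = -0.1183°
a = sin²(Δφ/2) + cos φ₁ cos φ₂ sin²(Δλ/2) = 0.000008
c = 2·arcsin(√a) = 0.005824 rad = 0.3337°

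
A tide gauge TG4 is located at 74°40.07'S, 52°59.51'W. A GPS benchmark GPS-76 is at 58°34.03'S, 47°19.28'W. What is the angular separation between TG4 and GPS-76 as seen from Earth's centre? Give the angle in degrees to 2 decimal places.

16.24°

TG4: φ = -74.66783°, λ = -52.99183°
GPS-76: φ = -58.56717°, λ = -47.32133°
Δφ = 16.1007°,  Δλ = 5.6705°
a = sin²(Δφ/2) + cos φ₁ cos φ₂ sin²(Δλ/2) = 0.019949
c = 2·arcsin(√a) = 0.283433 rad = 16.2395°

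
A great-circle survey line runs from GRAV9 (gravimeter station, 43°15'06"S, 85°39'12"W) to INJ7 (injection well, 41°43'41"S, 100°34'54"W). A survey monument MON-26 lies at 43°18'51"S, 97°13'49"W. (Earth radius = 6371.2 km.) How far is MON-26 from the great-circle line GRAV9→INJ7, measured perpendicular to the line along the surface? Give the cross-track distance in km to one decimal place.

116.6 km

GRAV9: φ = -43.25167°, λ = -85.65333°
INJ7: φ = -41.72806°, λ = -100.58167°
MON-26: φ = -43.31417°, λ = -97.23028°
δ₁₃ = central angle GRAV9→MON-26 = 0.146978 rad  (haversine)
θ₁₃ = bearing GRAV9→MON-26 = 265.601°,  θ₁₂ = bearing GRAV9→INJ7 = 272.778°
dₓₜ = R·arcsin(sin δ₁₃ · sin(θ₁₃ − θ₁₂)) = 6371.2·arcsin(0.14645·sin(-7.177°)) = -116.583 km
|dₓₜ| = 116.583 km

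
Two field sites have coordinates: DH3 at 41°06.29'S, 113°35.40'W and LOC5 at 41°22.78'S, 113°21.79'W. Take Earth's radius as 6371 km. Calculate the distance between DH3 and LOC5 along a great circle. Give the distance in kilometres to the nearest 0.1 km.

36.0 km

DH3: φ = -41.10483°, λ = -113.59000°
LOC5: φ = -41.37967°, λ = -113.36317°
Δφ = -0.2748°,  Δλ = 0.2268°
a = sin²(Δφ/2) + cos φ₁ cos φ₂ sin²(Δλ/2) = 0.000008
c = 2·arcsin(√a) = 0.005645 rad = 0.3235°
d = R·c = 6371 × 0.005645 = 36.0 km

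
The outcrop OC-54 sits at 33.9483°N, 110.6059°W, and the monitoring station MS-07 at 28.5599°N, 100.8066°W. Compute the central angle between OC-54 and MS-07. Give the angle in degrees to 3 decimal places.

9.953°

Δφ = -5.3884°,  Δλ = 9.7993°
a = sin²(Δφ/2) + cos φ₁ cos φ₂ sin²(Δλ/2) = 0.007525
c = 2·arcsin(√a) = 0.173708 rad = 9.9527°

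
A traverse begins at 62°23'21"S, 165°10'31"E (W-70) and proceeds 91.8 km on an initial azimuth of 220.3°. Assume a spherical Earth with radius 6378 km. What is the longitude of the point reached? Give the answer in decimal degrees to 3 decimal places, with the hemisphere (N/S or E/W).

W-70: φ = -62.38917°, λ = +165.17528°
δ = d/R = 91.8/6378 = 0.014393 rad
φ₂ = arcsin(sin φ₁ cos δ + cos φ₁ sin δ cos θ)
   = arcsin(-0.88612·0.99990 + 0.46346·0.01439·-0.76267) = -63.01326°
λ₂ = λ₁ + atan2(sin θ sin δ cos φ₁, cos δ − sin φ₁ sin φ₂) = 163.99981°

164.000°E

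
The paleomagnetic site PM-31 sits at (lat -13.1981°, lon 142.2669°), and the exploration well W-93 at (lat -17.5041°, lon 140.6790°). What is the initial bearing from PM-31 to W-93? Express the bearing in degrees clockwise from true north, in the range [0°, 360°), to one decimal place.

199.4°

Δλ = -1.5879°
y = sin Δλ · cos φ₂ = -0.026427
x = cos φ₁ sin φ₂ − sin φ₁ cos φ₂ cos Δλ = -0.075167
θ = atan2(y, x) = -160.6292° → 199.3708° (mod 360°)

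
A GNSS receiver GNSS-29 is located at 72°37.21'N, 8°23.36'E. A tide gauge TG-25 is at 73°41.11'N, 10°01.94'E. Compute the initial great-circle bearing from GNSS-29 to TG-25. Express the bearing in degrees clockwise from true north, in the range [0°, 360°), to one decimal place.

23.3°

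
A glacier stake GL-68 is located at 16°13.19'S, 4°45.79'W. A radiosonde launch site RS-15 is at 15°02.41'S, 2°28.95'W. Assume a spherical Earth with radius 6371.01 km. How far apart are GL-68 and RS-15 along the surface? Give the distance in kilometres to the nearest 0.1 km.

GL-68: φ = -16.21983°, λ = -4.76317°
RS-15: φ = -15.04017°, λ = -2.48250°
Δφ = 1.1797°,  Δλ = 2.2807°
a = sin²(Δφ/2) + cos φ₁ cos φ₂ sin²(Δλ/2) = 0.000473
c = 2·arcsin(√a) = 0.043512 rad = 2.4930°
d = R·c = 6371.01 × 0.043512 = 277.2 km

277.2 km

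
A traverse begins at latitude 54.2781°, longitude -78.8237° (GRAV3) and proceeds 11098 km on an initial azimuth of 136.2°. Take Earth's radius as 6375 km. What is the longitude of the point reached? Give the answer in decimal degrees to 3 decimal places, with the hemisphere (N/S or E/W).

23.883°W

δ = d/R = 11098/6375 = 1.740863 rad
φ₂ = arcsin(sin φ₁ cos δ + cos φ₁ sin δ cos θ)
   = arcsin(0.81186·-0.16925 + 0.58385·0.98557·-0.72176) = -33.55431°
λ₂ = λ₁ + atan2(sin θ sin δ cos φ₁, cos δ − sin φ₁ sin φ₂) = -23.88268°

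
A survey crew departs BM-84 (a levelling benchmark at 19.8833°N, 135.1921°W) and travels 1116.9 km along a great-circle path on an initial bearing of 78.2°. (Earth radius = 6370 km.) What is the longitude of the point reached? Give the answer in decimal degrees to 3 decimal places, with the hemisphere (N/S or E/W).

δ = d/R = 1116.9/6370 = 0.175338 rad
φ₂ = arcsin(sin φ₁ cos δ + cos φ₁ sin δ cos θ)
   = arcsin(0.34011·0.98467 + 0.94039·0.17444·0.20450) = 21.61924°
λ₂ = λ₁ + atan2(sin θ sin δ cos φ₁, cos δ − sin φ₁ sin φ₂) = -124.60820°

124.608°W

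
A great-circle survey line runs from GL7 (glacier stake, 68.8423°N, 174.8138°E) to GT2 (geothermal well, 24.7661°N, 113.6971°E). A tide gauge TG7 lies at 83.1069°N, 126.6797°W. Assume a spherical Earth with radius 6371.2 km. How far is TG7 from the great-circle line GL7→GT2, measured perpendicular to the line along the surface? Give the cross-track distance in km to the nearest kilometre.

1634 km

δ₁₃ = central angle GL7→TG7 = 0.322395 rad  (haversine)
θ₁₃ = bearing GL7→TG7 = 18.844°,  θ₁₂ = bearing GL7→GT2 = 252.033°
dₓₜ = R·arcsin(sin δ₁₃ · sin(θ₁₃ − θ₁₂)) = 6371.2·arcsin(0.31684·sin(-233.188°)) = 1633.999 km
|dₓₜ| = 1633.999 km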